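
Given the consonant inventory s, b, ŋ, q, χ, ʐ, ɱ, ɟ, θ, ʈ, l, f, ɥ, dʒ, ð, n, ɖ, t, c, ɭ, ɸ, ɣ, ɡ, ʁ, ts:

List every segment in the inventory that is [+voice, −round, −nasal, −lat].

b, ʐ, ɟ, dʒ, ð, ɖ, ɣ, ɡ, ʁ

Eliminate segments failing any feature: /s, q, χ, θ, ʈ, f, t, c, ɸ, ts/ are [−voice]; /ŋ, ɱ, n/ are [+nasal]; /l, ɭ/ are [+lateral]; /ɥ/ is [+round]. The remaining /b, ʐ, ɟ, dʒ, ð, ɖ, ɣ, ɡ, ʁ/ satisfy [+voice], [−round], [−nasal], [−lateral].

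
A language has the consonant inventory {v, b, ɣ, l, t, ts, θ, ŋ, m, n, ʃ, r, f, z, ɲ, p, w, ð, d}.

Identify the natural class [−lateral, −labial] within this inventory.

ɣ, t, ts, θ, ŋ, n, ʃ, r, z, ɲ, ð, d

Eliminate segments failing any feature: /v, b, m, f, p, w/ are [+labial]; /l/ is [+lateral]. The remaining /ɣ, t, ts, θ, ŋ, n, ʃ, r, z, ɲ, ð, d/ satisfy [−lateral], [−labial].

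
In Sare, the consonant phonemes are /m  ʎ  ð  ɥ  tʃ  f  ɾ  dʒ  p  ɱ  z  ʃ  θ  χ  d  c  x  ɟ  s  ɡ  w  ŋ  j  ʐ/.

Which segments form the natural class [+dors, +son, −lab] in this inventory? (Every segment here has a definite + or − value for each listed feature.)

ʎ, ŋ, j

Eliminate segments failing any feature: /m, ð, tʃ, f, ɾ, dʒ, p, ɱ, z, ʃ, θ, d, s, ʐ/ are [−dorsal]; /ɥ, w/ are [+labial]; /χ, c, x, ɟ, ɡ/ are [−sonorant]. The remaining /ʎ, ŋ, j/ satisfy [+dorsal], [+sonorant], [−labial].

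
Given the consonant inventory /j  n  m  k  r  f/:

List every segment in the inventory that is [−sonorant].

k, f

The [−sonorant] segments here are /k, f/; the remaining /j, n, m, r/ are [+sonorant].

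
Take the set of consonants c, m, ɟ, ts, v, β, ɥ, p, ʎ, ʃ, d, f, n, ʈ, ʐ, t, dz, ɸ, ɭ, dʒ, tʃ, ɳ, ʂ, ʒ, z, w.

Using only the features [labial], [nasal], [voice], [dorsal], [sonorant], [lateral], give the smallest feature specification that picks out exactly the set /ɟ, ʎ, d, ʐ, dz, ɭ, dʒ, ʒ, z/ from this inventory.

[+voice, −nasal, −labial]

/ɟ, ʎ, d, ʐ, dz, ɭ, dʒ, ʒ, z/ are all [+voice], [−nasal], [−labial], and no other segment in the inventory matches all three values. Dropping any one of them over-generates: [−nasal, −labial] alone would also admit /c, ts, ʃ, ʈ, …/; [+voice, −labial] alone would also admit /n, ɳ/; [+voice, −nasal] alone would also admit /v, β, ɥ, w/. No other combination of two listed features picks out exactly this set either, so fewer than three features will not do.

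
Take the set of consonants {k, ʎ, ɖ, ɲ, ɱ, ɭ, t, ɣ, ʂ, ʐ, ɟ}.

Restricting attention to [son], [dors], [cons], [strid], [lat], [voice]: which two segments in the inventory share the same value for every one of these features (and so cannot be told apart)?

ɣ, ɟ

/ɣ/ (voiced velar fricative) and /ɟ/ (voiced palatal stop) are both [-sonorant], [+dorsal], [+consonantal], [-strident], [-lateral], [+voice], so none of the listed features separates them. (They do differ in [continuant] and [back], which are not among the given features.) Every other pair in the inventory differs on at least one listed feature.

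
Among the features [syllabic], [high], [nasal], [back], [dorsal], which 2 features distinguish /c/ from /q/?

/c/ is the voiceless palatal stop and /q/ is the voiceless uvular stop. Both are [−syllabic], [−nasal], [+dorsal]. /c/ is [+high] while /q/ is [−high]; /c/ is [−back] while /q/ is [+back], so the distinguishing features are [high], [back].

[high], [back]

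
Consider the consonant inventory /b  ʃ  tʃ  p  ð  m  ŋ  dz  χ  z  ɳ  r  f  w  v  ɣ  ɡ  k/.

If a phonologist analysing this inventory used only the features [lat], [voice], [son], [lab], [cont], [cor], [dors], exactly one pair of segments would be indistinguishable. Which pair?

Both /z/ and /ð/ are [-lateral], [+voice], [-sonorant], [-labial], [+continuant], [+coronal], [-dorsal]. Since the list omits [strident] and [distributed] — which do distinguish the voiced alveolar fricative from the voiced dental fricative — this pair collapses; all other pairs remain distinct.

z, ð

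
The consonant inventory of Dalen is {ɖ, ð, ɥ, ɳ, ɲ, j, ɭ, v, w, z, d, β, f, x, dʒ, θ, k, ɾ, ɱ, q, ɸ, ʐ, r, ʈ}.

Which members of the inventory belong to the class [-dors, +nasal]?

Checking each segment against [-dorsal], [+nasal]: /ɳ/ (retroflex nasal), /ɱ/ (labiodental nasal) satisfy every feature; every other segment in the inventory fails at least one.

ɳ, ɱ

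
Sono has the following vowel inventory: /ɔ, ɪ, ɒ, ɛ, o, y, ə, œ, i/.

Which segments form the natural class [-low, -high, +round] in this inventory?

ɔ, o, œ

Checking each segment against [-low], [-high], [+round]: /ɔ/ (mid back rounded lax vowel), /o/ (mid back rounded tense vowel), /œ/ (mid front rounded lax vowel) satisfy every feature; every other segment in the inventory fails at least one.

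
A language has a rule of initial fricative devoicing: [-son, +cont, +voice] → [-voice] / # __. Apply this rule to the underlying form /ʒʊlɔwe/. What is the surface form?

[ʃʊlɔwe]

The only segment in the rule's environment that also matches [-son, +cont, +voice] is /ʒ/. Applying [-voice] turns the voiced postalveolar fricative into /ʃ/ (voiceless postalveolar fricative), giving [ʃʊlɔwe].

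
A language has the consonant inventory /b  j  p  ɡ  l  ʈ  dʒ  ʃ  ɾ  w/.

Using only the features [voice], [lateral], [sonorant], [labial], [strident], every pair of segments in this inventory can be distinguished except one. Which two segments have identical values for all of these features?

Both /ɾ/ and /j/ are [+voice], [-lateral], [+sonorant], [-labial], [-strident]. Since the list omits [dorsal] — which does distinguish the alveolar tap from the palatal glide — this pair collapses; all other pairs remain distinct.

ɾ, j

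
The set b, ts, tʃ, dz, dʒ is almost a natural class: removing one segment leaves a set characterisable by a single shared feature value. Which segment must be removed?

[delayed release] (equivalently [strident], [labial], [coronal]) groups all but one: /ts, dʒ, tʃ, dz/ share [+delayed release] while /b/ (voiced bilabial stop) alone is [-delayed release]. Removing any other segment would not leave a single-feature class that excludes it.

b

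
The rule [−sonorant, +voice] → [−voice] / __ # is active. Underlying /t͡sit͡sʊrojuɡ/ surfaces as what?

[t͡sit͡sʊrojuk]

The only segment in the rule's environment that also matches [−sonorant, +voice] is /ɡ/. Applying [−voice] turns the voiced velar stop into /k/ (voiceless velar stop), giving [t͡sit͡sʊrojuk].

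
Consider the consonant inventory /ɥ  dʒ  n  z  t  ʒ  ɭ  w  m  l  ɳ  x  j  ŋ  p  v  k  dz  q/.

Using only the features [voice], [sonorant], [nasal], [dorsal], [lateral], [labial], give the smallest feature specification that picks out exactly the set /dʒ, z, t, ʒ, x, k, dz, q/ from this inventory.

The class [-sonorant], [-labial] has exactly /dʒ, z, t, ʒ, x, k, dz, q/ as its extension in this inventory. No smaller conjunction from the listed features achieves this: [-labial] alone would also admit /n, ɭ, l, ɳ, …/; [-sonorant] alone would also admit /p, v/; and checking the remaining single features turns up none with this extension.

[-sonorant, -labial]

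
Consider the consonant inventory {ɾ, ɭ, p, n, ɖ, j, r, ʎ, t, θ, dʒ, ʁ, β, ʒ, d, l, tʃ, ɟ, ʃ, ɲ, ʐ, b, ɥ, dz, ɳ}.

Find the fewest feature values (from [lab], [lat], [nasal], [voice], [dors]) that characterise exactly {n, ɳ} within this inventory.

/n, ɳ/ are all [+nasal], [−dorsal], and no other segment in the inventory matches both values. Dropping any one of them over-generates: [−dorsal] alone would also admit /ɾ, ɭ, p, ɖ, …/; [+nasal] alone would also admit /ɲ/. No other single listed feature picks out exactly this set either, so fewer than two features will not do.

[+nasal, −dors]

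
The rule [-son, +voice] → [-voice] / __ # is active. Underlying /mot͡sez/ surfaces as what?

Only the final segment /z/ is both word-final and matches the structural description. It is a voiced alveolar fricative, so [-son, +voice] holds; changing it to [-voice] with all other features held fixed yields /s/ (voiceless alveolar fricative). No other segment meets both the structural description and the environment, so the output is [mot͡ses].

[mot͡ses]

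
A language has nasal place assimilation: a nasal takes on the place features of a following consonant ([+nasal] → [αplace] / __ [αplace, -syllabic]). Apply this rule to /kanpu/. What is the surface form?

The only nasal preceding a consonant is /n/ before /p/. /p/ is [+labial], so /n/ → /m/, giving [kampu].

[kampu]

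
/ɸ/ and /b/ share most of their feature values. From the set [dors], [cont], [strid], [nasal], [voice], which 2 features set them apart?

The two segments share [-dorsal], [-strident], [-nasal]. The only features from the list on which they differ: /ɸ/ is [-voice] while /b/ is [+voice]; /ɸ/ is [+continuant] while /b/ is [-continuant].

[voice], [continuant]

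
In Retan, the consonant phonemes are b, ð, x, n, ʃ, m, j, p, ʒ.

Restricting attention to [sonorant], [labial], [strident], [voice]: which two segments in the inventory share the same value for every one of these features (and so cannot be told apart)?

/j/ (palatal glide) and /n/ (alveolar nasal) are both [+sonorant], [−labial], [−strident], [+voice], so none of the listed features separates them. (They do differ in [nasal], [continuant] and [dorsal], which are not among the given features.) Every other pair in the inventory differs on at least one listed feature.

j, n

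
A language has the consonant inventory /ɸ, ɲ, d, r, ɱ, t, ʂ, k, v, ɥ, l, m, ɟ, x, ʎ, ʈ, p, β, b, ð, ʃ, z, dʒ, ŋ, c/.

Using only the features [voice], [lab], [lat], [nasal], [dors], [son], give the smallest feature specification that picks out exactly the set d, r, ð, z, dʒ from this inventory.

The class [+voice], [-lateral], [-labial], [-dorsal] has exactly /d, r, ð, z, dʒ/ as its extension in this inventory. No smaller conjunction from the listed features achieves this: [-lateral, -labial, -dorsal] alone would also admit /t, ʂ, ʈ, ʃ/; [+voice, -labial, -dorsal] alone would also admit /l/; [+voice, -lateral, -dorsal] alone would also admit /ɱ, v, m, β, …/; [+voice, -lateral, -labial] alone would also admit /ɲ, ɟ, ŋ/; and checking the remaining three-feature bundles turns up none with this extension.

[+voice, -lat, -lab, -dors]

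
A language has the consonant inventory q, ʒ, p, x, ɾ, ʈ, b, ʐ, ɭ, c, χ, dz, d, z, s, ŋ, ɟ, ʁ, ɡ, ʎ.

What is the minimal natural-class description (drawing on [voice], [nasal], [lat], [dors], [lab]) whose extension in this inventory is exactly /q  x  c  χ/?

The class [-voice], [+dorsal] has exactly /q, x, c, χ/ as its extension in this inventory. No smaller conjunction from the listed features achieves this: [+dorsal] alone would also admit /ŋ, ɟ, ʁ, ɡ, …/; [-voice] alone would also admit /p, ʈ, s/; and checking the remaining single features turns up none with this extension.

[-voice, +dors]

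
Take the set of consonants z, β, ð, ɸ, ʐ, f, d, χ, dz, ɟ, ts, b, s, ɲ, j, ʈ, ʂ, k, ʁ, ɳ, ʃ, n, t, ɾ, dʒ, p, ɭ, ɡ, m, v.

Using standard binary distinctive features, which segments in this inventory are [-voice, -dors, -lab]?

First, the [-voice] segments are /ɸ, f, χ, ts, s, ʈ, ʂ, k, ʃ, t, p/.
Of those, [-dorsal] gives /ɸ, f, ts, s, ʈ, ʂ, ʃ, t, p/.
Within that set, [-labial] leaves /ts, s, ʈ, ʂ, ʃ, t/.

ts, s, ʈ, ʂ, ʃ, t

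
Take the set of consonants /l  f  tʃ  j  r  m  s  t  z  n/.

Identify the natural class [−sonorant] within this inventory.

The [−sonorant] segments here are /f, tʃ, s, t, z/; the remaining /l, j, r, m, n/ are [+sonorant].

f, tʃ, s, t, z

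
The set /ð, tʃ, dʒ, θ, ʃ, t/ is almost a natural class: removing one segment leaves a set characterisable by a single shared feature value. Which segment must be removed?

[distributed] groups all but one: /dʒ, θ, ʃ, tʃ, ð/ share [+distributed] while /t/ (voiceless alveolar stop) alone is [-distributed]. Removing any other segment would not leave a single-feature class that excludes it.

t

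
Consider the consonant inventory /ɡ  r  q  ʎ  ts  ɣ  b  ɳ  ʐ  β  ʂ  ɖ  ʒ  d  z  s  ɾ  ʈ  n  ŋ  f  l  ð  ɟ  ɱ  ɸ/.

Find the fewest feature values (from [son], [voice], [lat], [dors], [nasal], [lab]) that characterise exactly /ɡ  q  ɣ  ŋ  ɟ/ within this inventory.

/ɡ, q, ɣ, ŋ, ɟ/ are all [-lateral], [+dorsal], and no other segment in the inventory matches both values. Dropping any one of them over-generates: [+dorsal] alone would also admit /ʎ/; [-lateral] alone would also admit /r, ts, b, ɳ, …/. No other single listed feature picks out exactly this set either, so fewer than two features will not do.

[-lat, +dors]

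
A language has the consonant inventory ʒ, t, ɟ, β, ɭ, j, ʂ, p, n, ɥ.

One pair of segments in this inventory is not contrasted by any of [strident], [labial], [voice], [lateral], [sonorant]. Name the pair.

j, n

On the given features, /j/ and /n/ have an identical profile: [-strident], [-labial], [+voice], [-lateral], [+sonorant]. No other two segments in the inventory coincide on all 5 features. (They do differ in [nasal], [continuant] and [dorsal], which are not among the given features.)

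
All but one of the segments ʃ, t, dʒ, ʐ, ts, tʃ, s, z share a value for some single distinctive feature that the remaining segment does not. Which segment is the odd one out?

The remaining segments after removing /t/ share [+strident]; /t/ (voiceless alveolar stop) is [−strident]. For every other candidate removal, the leftover set fails to share any single feature value that the removed segment lacks.

t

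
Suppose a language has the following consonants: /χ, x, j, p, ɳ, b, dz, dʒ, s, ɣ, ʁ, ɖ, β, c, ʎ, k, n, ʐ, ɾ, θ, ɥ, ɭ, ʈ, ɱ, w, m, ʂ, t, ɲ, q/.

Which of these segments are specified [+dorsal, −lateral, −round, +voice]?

j, ɣ, ʁ, ɲ

Eliminate segments failing any feature: /χ, x, c, k, q/ are [−voice]; /p, ɳ, b, dz, dʒ, s, ɖ, β, n, ʐ, ɾ, θ, ɭ, ʈ, ɱ, m, ʂ, t/ are [−dorsal]; /ʎ/ is [+lateral]; /ɥ, w/ are [+round]. The remaining /j, ɣ, ʁ, ɲ/ satisfy [+dorsal], [−lateral], [−round], [+voice].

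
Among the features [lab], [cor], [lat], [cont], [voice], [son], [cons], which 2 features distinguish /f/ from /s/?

/f/ (voiceless labiodental fricative) and /s/ (voiceless alveolar fricative) agree on [−lateral], [+continuant], [−voice], [−sonorant], [+consonantal]. They differ on [labial] (/f/ [+], /s/ [−]), [coronal] (/f/ [−], /s/ [+]).

[labial], [coronal]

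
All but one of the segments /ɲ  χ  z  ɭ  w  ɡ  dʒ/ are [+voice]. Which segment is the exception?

/χ/ is the voiceless uvular fricative, which is [-voice]; the rest — /dʒ, ɭ, ɲ, ɡ, w, z/ — are [+voice].

χ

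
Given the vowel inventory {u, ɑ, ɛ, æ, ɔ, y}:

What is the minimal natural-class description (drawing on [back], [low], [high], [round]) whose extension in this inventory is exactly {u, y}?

Every target segment is [+high] and no other inventory member is, so one feature is enough.

[+high]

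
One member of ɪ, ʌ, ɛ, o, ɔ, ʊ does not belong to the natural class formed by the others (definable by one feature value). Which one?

o

/ɛ, ɪ, ʊ, ʌ, ɔ/ are all [−tense], but /o/ (mid back rounded tense vowel) is [+tense]. No other single segment can be removed to leave a set sharing one feature value that the removed segment lacks, so /o/ is the odd one out.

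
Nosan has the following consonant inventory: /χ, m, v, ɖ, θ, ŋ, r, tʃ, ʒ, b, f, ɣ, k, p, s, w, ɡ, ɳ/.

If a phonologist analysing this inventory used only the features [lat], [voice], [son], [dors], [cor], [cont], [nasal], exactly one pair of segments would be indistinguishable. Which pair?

θ, s

On the given features, /θ/ and /s/ have an identical profile: [-lateral], [-voice], [-sonorant], [-dorsal], [+coronal], [+continuant], [-nasal]. No other two segments in the inventory coincide on all 7 features. (They do differ in [strident] and [distributed], which are not among the given features.)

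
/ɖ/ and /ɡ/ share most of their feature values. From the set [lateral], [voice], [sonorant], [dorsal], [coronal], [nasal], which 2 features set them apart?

The two segments share [−lateral], [+voice], [−sonorant], [−nasal]. The only features from the list on which they differ: /ɖ/ is [+coronal] while /ɡ/ is [−coronal]; /ɖ/ is [−dorsal] while /ɡ/ is [+dorsal].

[coronal], [dorsal]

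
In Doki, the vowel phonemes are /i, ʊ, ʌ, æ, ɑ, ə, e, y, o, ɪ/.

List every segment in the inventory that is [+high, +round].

Checking each segment against [+high], [+round]: /ʊ/ (high back rounded lax vowel), /y/ (high front rounded tense vowel) satisfy every feature; every other segment in the inventory fails at least one.

ʊ, y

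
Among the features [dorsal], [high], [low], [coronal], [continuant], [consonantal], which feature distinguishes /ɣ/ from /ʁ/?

[high]

/ɣ/ is the voiced velar fricative and /ʁ/ is the voiced uvular fricative. Both are [+dorsal], [-low], [-coronal], [+continuant], [+consonantal]. /ɣ/ is [+high] while /ʁ/ is [-high], so the distinguishing feature is [high].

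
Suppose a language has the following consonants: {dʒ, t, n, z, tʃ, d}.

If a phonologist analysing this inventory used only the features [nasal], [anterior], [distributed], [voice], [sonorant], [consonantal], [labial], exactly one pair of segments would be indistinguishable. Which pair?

d, z

On the given features, /d/ and /z/ have an identical profile: [−nasal], [+anterior], [−distributed], [+voice], [−sonorant], [+consonantal], [−labial]. No other two segments in the inventory coincide on all 7 features. (They do differ in [continuant] and [strident], which are not among the given features.)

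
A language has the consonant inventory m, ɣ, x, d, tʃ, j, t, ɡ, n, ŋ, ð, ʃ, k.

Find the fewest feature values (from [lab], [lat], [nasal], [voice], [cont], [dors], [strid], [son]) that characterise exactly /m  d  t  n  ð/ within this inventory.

[−strid, −dors]

The class [−strident], [−dorsal] has exactly /m, d, t, n, ð/ as its extension in this inventory. No smaller conjunction from the listed features achieves this: [−dorsal] alone would also admit /tʃ, ʃ/; [−strident] alone would also admit /ɣ, x, j, ɡ, …/; and checking the remaining single features turns up none with this extension.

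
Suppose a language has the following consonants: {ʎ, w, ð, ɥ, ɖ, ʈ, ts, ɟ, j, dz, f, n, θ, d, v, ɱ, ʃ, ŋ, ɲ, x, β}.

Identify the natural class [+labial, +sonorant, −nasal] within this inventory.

Eliminate segments failing any feature: /ʎ, ð, ɖ, ʈ, ts, ɟ, j, dz, n, θ, d, ʃ, ŋ, ɲ, x/ are [−labial]; /f, v, β/ are [−sonorant]; /ɱ/ is [+nasal]. The remaining /w, ɥ/ satisfy [+labial], [+sonorant], [−nasal].

w, ɥ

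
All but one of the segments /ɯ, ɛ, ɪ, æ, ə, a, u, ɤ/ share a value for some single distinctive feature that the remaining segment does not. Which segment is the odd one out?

u

The remaining segments after removing /u/ share [−round]; /u/ (high back rounded tense vowel) is [+round]. For every other candidate removal, the leftover set fails to share any single feature value that the removed segment lacks.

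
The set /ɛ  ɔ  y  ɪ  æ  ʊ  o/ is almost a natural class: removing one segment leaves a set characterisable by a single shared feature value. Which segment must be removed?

/ʊ, o, ɔ, ɪ, y, ɛ/ are all [−low], but /æ/ (low front unrounded vowel) is [+low]. No other single segment can be removed to leave a set sharing one feature value that the removed segment lacks, so /æ/ is the odd one out.

æ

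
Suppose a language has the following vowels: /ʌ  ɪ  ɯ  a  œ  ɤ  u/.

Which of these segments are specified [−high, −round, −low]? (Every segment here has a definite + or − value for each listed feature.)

Checking each segment against [−high], [−round], [−low]: /ʌ/ (mid back unrounded lax vowel), /ɤ/ (mid back unrounded tense vowel) satisfy every feature; every other segment in the inventory fails at least one.

ʌ, ɤ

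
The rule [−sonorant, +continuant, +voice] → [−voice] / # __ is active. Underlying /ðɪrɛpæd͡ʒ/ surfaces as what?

[θɪrɛpæd͡ʒ]

/ð/ satisfies [−sonorant, +continuant, +voice] and sits in # __. The [−voice] counterpart of the voiced dental fricative is /θ/. Other segments in /ðɪrɛpæd͡ʒ/ either fail the structural description or are not in the environment, so the surface form is [θɪrɛpæd͡ʒ].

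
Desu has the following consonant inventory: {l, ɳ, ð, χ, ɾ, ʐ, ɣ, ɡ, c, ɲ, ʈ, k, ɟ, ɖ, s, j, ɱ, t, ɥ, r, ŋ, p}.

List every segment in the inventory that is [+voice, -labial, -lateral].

Eliminate segments failing any feature: /l/ is [+lateral]; /χ, c, ʈ, k, s, t, p/ are [-voice]; /ɱ, ɥ/ are [+labial]. The remaining /ɳ, ð, ɾ, ʐ, ɣ, ɡ, ɲ, ɟ, ɖ, j, r, ŋ/ satisfy [+voice], [-labial], [-lateral].

ɳ, ð, ɾ, ʐ, ɣ, ɡ, ɲ, ɟ, ɖ, j, r, ŋ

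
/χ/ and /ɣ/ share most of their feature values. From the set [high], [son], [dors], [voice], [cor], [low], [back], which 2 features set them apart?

[voice], [high]

The two segments share [-sonorant], [+dorsal], [-coronal], [-low], [+back]. The only features from the list on which they differ: /χ/ is [-voice] while /ɣ/ is [+voice]; /χ/ is [-high] while /ɣ/ is [+high].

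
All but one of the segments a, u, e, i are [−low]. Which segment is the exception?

a

/a/ is the low unrounded vowel, which is [+low]; the rest — /e, i, u/ — are [−low].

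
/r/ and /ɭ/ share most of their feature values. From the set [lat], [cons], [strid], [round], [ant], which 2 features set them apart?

[lateral], [anterior]

/r/ is the alveolar trill and /ɭ/ is the retroflex lateral approximant. Both are [+consonantal], [-strident], [-round]. /r/ is [-lateral] while /ɭ/ is [+lateral]; /r/ is [+anterior] while /ɭ/ is [-anterior], so the distinguishing features are [lateral], [anterior].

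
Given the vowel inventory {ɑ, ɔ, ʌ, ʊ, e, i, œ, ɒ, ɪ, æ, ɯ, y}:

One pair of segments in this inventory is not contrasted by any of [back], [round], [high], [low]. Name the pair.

ɪ, i

/ɪ/ (high front unrounded lax vowel) and /i/ (high front unrounded tense vowel) are both [−back], [−round], [+high], [−low], so none of the listed features separates them. (They do differ in [tense], which is not among the given features.) Every other pair in the inventory differs on at least one listed feature.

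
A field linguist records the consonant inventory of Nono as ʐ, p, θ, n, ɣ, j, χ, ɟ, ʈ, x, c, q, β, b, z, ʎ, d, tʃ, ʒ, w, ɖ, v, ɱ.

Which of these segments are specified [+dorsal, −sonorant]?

ɣ, χ, ɟ, x, c, q

Eliminate segments failing any feature: /ʐ, p, θ, n, ʈ, β, b, z, d, tʃ, ʒ, ɖ, v, ɱ/ are [−dorsal]; /j, ʎ, w/ are [+sonorant]. The remaining /ɣ, χ, ɟ, x, c, q/ satisfy [+dorsal], [−sonorant].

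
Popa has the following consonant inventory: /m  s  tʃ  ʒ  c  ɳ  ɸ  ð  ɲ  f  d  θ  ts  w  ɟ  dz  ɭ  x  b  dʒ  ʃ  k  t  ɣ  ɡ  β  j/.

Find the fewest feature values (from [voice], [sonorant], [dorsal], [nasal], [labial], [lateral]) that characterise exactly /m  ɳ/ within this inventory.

/m, ɳ/ are all [+nasal], [−dorsal], and no other segment in the inventory matches both values. Dropping any one of them over-generates: [−dorsal] alone would also admit /s, tʃ, ʒ, ɸ, …/; [+nasal] alone would also admit /ɲ/. No other single listed feature picks out exactly this set either, so fewer than two features will not do.

[+nasal, −dorsal]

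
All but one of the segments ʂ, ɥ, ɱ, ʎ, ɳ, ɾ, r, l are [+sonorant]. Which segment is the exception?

/ʂ/ is the voiceless retroflex fricative, which is [-sonorant]; the rest — /ɾ, ʎ, ɱ, ɥ, l, ɳ, r/ — are [+sonorant].

ʂ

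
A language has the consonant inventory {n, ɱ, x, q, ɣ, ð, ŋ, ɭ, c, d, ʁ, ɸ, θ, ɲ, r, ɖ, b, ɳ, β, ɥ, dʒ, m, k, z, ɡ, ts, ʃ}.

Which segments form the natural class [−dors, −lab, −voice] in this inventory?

θ, ts, ʃ

Eliminate segments failing any feature: /n, ð, ɭ, d, r, ɖ, ɳ, dʒ, z/ are [+voice]; /ɱ, ɸ, b, β, m/ are [+labial]; /x, q, ɣ, ŋ, c, ʁ, ɲ, ɥ, k, ɡ/ are [+dorsal]. The remaining /θ, ts, ʃ/ satisfy [−dorsal], [−labial], [−voice].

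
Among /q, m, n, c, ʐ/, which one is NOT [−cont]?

Every segment except /ʐ/ is [−continuant]. /ʐ/ (voiced retroflex fricative) is [+continuant], so it is the exception.

ʐ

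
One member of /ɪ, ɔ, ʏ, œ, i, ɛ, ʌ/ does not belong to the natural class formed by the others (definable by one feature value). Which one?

i

The remaining segments after removing /i/ share [−tense]; /i/ (high front unrounded tense vowel) is [+tense]. For every other candidate removal, the leftover set fails to share any single feature value that the removed segment lacks.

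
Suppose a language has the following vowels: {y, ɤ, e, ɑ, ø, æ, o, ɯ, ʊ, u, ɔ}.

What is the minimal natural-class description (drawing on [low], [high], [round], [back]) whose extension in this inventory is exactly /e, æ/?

/e, æ/ are all [−back], [−round], and no other segment in the inventory matches both values. Dropping any one of them over-generates: [−round] alone would also admit /ɤ, ɑ, ɯ/; [−back] alone would also admit /y, ø/. No other single listed feature picks out exactly this set either, so fewer than two features will not do.

[−back, −round]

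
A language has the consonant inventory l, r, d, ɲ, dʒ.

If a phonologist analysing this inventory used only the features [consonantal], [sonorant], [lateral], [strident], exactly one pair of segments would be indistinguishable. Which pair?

r, ɲ

/r/ (alveolar trill) and /ɲ/ (palatal nasal) are both [+consonantal], [+sonorant], [−lateral], [−strident], so none of the listed features separates them. (They do differ in [nasal], [continuant] and [dorsal], which are not among the given features.) Every other pair in the inventory differs on at least one listed feature.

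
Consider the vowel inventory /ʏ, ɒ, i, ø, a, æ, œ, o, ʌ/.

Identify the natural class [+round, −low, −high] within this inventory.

The [+round] segments are /ʏ, ɒ, ø, œ, o/.
Of those, [−low] gives /ʏ, ø, œ, o/.
Among these, [−high] leaves /ø, œ, o/.

ø, œ, o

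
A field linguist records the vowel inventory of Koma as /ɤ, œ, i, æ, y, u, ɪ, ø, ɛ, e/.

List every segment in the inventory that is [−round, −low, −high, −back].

ɛ, e

Eliminate segments failing any feature: /ɤ/ is [+back]; /œ, y, u, ø/ are [+round]; /i, ɪ/ are [+high]; /æ/ is [+low]. The remaining /ɛ, e/ satisfy [−round], [−low], [−high], [−back].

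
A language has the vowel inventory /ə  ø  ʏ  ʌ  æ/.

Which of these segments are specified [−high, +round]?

ø

The [−high] segments are /ə, ø, ʌ, æ/.
Among these, [+round] leaves /ø/.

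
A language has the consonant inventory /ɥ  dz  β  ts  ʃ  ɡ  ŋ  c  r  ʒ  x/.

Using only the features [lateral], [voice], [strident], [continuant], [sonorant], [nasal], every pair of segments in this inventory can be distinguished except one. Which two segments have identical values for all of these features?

/ɥ/ (labial-palatal glide) and /r/ (alveolar trill) are both [−lateral], [+voice], [−strident], [+continuant], [+sonorant], [−nasal], so none of the listed features separates them. (They do differ in [labial], [round] and [dorsal], which are not among the given features.) Every other pair in the inventory differs on at least one listed feature.

ɥ, r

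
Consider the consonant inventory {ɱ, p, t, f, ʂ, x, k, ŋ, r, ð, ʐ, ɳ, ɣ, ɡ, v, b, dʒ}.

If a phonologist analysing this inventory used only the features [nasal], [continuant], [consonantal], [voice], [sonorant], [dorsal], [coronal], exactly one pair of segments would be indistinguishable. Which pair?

ð, ʐ

On the given features, /ð/ and /ʐ/ have an identical profile: [-nasal], [+continuant], [+consonantal], [+voice], [-sonorant], [-dorsal], [+coronal]. No other two segments in the inventory coincide on all 7 features. (They do differ in [strident], [anterior] and [distributed], which are not among the given features.)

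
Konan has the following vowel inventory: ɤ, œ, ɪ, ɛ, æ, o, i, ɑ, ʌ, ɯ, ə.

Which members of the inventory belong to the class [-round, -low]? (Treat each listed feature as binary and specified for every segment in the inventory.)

First, the [-round] segments are /ɤ, ɪ, ɛ, æ, i, ɑ, ʌ, ɯ, ə/.
Then [-low] leaves /ɤ, ɪ, ɛ, i, ʌ, ɯ, ə/.

ɤ, ɪ, ɛ, i, ʌ, ɯ, ə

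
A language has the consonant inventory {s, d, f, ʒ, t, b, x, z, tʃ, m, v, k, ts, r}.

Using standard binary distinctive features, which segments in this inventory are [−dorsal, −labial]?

s, d, ʒ, t, z, tʃ, ts, r

Eliminate segments failing any feature: /f, b, m, v/ are [+labial]; /x, k/ are [+dorsal]. The remaining /s, d, ʒ, t, z, tʃ, ts, r/ satisfy [−dorsal], [−labial].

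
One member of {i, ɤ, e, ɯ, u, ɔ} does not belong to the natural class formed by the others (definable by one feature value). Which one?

/ɯ, ɤ, i, u, e/ are all [+tense], but /ɔ/ (mid back rounded lax vowel) is [-tense]. No other single segment can be removed to leave a set sharing one feature value that the removed segment lacks, so /ɔ/ is the odd one out.

ɔ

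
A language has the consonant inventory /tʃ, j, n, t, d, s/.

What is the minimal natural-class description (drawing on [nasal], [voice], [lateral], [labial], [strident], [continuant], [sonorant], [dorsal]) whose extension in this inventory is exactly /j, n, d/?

/j, n, d/ are exactly the [+voice] segments in the inventory, so a single feature suffices.

[+voice]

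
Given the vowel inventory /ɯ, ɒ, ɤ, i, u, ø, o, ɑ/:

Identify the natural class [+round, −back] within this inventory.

ø

Eliminate segments failing any feature: /ɯ, ɤ, i, ɑ/ are [−round]; /ɒ, u, o/ are [+back]. The remaining /ø/ satisfy [+round], [−back].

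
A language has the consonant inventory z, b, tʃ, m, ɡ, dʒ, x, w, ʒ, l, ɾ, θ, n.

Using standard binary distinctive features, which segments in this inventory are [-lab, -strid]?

ɡ, x, l, ɾ, θ, n

First, the [-labial] segments are /z, tʃ, ɡ, dʒ, x, ʒ, l, ɾ, θ, n/.
Among these, [-strident] leaves /ɡ, x, l, ɾ, θ, n/.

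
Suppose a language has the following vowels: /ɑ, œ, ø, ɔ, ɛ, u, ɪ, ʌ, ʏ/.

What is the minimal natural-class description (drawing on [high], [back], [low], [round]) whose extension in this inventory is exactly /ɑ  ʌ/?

[+back, −round]

The class [+back], [−round] has exactly /ɑ, ʌ/ as its extension in this inventory. No smaller conjunction from the listed features achieves this: [−round] alone would also admit /ɛ, ɪ/; [+back] alone would also admit /ɔ, u/; and checking the remaining single features turns up none with this extension.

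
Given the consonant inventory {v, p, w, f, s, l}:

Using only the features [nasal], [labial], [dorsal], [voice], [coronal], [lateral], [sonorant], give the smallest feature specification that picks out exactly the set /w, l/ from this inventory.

/w, l/ are exactly the [+sonorant] segments in the inventory, so a single feature suffices.

[+sonorant]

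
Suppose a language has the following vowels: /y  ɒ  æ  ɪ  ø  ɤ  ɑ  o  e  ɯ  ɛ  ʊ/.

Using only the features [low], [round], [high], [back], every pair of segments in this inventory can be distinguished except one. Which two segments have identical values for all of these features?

ɛ, e

/ɛ/ (mid front unrounded lax vowel) and /e/ (mid front unrounded tense vowel) are both [−low], [−round], [−high], [−back], so none of the listed features separates them. (They do differ in [tense], which is not among the given features.) Every other pair in the inventory differs on at least one listed feature.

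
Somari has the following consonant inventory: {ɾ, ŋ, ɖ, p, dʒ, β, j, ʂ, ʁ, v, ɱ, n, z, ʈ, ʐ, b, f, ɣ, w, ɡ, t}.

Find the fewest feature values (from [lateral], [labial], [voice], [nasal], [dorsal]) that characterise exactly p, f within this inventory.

Every target segment is [−voice], [+labial]; each remaining inventory member fails at least one of these. Each conjunct is needed — [+labial] alone would also admit /β, v, ɱ, b, …/; [−voice] alone would also admit /ʂ, ʈ, t/ — and no other single listed feature has exactly this extension, so two is the minimum.

[−voice, +labial]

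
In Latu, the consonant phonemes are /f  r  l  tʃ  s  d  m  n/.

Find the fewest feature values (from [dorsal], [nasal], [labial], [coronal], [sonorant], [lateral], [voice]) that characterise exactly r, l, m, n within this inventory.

[+sonorant]

Every target segment is [+sonorant] and no other inventory member is, so one feature is enough.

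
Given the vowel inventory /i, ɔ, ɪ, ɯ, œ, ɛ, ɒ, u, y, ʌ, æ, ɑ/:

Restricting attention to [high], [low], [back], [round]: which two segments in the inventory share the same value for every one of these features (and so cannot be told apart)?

/i/ (high front unrounded tense vowel) and /ɪ/ (high front unrounded lax vowel) are both [+high], [−low], [−back], [−round], so none of the listed features separates them. (They do differ in [tense], which is not among the given features.) Every other pair in the inventory differs on at least one listed feature.

i, ɪ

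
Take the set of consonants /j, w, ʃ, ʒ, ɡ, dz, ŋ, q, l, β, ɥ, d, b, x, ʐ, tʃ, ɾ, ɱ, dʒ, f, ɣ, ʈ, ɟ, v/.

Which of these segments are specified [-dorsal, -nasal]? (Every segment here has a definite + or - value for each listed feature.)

ʃ, ʒ, dz, l, β, d, b, ʐ, tʃ, ɾ, dʒ, f, ʈ, v

Eliminate segments failing any feature: /j, w, ɡ, ŋ, q, ɥ, x, ɣ, ɟ/ are [+dorsal]; /ɱ/ is [+nasal]. The remaining /ʃ, ʒ, dz, l, β, d, b, ʐ, tʃ, ɾ, dʒ, f, ʈ, v/ satisfy [-dorsal], [-nasal].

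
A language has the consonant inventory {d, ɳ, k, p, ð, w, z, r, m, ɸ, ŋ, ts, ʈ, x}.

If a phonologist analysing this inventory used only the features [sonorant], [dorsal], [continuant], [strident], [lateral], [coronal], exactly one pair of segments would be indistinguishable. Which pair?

On the given features, /d/ and /ʈ/ have an identical profile: [−sonorant], [−dorsal], [−continuant], [−strident], [−lateral], [+coronal]. No other two segments in the inventory coincide on all 6 features. (They do differ in [voice] and [anterior], which are not among the given features.)

d, ʈ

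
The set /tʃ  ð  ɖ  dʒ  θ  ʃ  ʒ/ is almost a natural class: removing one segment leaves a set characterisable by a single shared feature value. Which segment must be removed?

[distributed] groups all but one: /tʃ, dʒ, ð, θ, ʃ, ʒ/ share [+distributed] while /ɖ/ (voiced retroflex stop) alone is [-distributed]. Removing any other segment would not leave a single-feature class that excludes it.

ɖ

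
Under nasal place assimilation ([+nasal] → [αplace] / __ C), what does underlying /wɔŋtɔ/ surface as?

/ŋ/ sits before the [+coronal] consonant /t/, so it takes on [+coronal] and surfaces as /n/. The rest of the form is unaffected: [wɔntɔ].

[wɔntɔ]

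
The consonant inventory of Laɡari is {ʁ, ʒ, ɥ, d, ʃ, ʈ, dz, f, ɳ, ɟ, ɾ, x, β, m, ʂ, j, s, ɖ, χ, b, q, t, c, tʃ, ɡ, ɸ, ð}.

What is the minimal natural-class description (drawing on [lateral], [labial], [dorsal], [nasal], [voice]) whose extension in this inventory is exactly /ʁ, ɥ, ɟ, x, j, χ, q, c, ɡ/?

Every target segment is [+dorsal] and no other inventory member is, so one feature is enough.

[+dorsal]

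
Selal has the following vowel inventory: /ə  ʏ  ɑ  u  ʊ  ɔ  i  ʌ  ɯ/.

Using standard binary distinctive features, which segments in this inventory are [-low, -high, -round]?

ə, ʌ

Checking each segment against [-low], [-high], [-round]: /ə/ (mid central vowel (schwa)), /ʌ/ (mid back unrounded lax vowel) satisfy every feature; every other segment in the inventory fails at least one.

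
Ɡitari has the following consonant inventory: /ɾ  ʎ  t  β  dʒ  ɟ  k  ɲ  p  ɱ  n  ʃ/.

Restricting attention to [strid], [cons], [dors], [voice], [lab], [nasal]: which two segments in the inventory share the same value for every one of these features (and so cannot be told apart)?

Both /ɟ/ and /ʎ/ are [-strident], [+consonantal], [+dorsal], [+voice], [-labial], [-nasal]. Since the list omits [sonorant] and [lateral] — which do distinguish the voiced palatal stop from the palatal lateral approximant — this pair collapses; all other pairs remain distinct.

ɟ, ʎ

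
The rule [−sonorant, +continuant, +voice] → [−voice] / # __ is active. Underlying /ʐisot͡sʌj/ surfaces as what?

The only segment in the rule's environment that also matches [−sonorant, +continuant, +voice] is /ʐ/. Applying [−voice] turns the voiced retroflex fricative into /ʂ/ (voiceless retroflex fricative), giving [ʂisot͡sʌj].

[ʂisot͡sʌj]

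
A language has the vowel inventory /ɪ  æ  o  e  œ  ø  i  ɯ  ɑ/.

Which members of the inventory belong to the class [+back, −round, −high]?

ɑ

Eliminate segments failing any feature: /ɪ, æ, e, œ, ø, i/ are [−back]; /o/ is [+round]; /ɯ/ is [+high]. The remaining /ɑ/ satisfy [+back], [−round], [−high].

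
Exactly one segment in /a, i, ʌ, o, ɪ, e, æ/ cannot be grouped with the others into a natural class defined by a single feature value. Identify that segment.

/e, a, i, ʌ, ɪ, æ/ are all [−round], but /o/ (mid back rounded tense vowel) is [+round]. No other single segment can be removed to leave a set sharing one feature value that the removed segment lacks, so /o/ is the odd one out.

o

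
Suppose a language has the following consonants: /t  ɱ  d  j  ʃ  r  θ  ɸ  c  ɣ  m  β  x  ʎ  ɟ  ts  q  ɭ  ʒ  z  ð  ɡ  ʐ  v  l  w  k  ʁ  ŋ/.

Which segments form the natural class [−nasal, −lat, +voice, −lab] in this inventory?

Checking each segment against [−nasal], [−lateral], [+voice], [−labial]: /d/ (voiced alveolar stop), /j/ (palatal glide), /r/ (alveolar trill), /ɣ/ (voiced velar fricative), /ɟ/ (voiced palatal stop), /ʒ/ (voiced postalveolar fricative), among others, satisfy every feature; every other segment in the inventory fails at least one.

d, j, r, ɣ, ɟ, ʒ, z, ð, ɡ, ʐ, ʁ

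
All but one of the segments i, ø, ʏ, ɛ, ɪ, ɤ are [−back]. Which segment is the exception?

/i, ɪ, ø, ʏ, ɛ/ are all [−back]; /ɤ/ (mid back unrounded tense vowel) is [+back].

ɤ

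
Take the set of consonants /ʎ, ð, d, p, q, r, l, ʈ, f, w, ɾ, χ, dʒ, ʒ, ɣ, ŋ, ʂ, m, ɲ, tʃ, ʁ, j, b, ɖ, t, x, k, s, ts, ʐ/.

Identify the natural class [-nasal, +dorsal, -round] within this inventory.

ʎ, q, χ, ɣ, ʁ, j, x, k

Checking each segment against [-nasal], [+dorsal], [-round]: /ʎ/ (palatal lateral approximant), /q/ (voiceless uvular stop), /χ/ (voiceless uvular fricative), /ɣ/ (voiced velar fricative), /ʁ/ (voiced uvular fricative), /j/ (palatal glide), among others, satisfy every feature; every other segment in the inventory fails at least one.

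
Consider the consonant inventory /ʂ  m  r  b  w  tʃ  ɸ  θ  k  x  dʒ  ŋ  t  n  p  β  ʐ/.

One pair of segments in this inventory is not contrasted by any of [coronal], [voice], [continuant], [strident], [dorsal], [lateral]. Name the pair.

On the given features, /b/ and /m/ have an identical profile: [−coronal], [+voice], [−continuant], [−strident], [−dorsal], [−lateral]. No other two segments in the inventory coincide on all 6 features. (They do differ in [sonorant] and [nasal], which are not among the given features.)

b, m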